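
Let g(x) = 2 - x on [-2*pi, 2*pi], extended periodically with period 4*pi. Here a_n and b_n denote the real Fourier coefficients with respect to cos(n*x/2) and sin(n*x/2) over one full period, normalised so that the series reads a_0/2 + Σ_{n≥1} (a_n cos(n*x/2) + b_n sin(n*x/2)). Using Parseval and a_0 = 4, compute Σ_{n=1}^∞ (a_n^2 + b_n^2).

Parseval: a_0^2/2 + Σ_{n≥1} (a_n^2+b_n^2) = (1/(2*pi)) ∫_{-2*pi}^{2*pi} g(x)^2 dx = 8 + 8*pi**2/3.
Subtract a_0^2/2 = 8: Σ (a_n^2+b_n^2) = 8*pi**2/3.

8*pi**2/3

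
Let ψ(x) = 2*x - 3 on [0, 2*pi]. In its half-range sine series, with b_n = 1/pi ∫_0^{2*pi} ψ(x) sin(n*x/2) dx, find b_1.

8 - 12/pi

b_1 = 1/pi ∫_0^{2*pi} (2*x - 3) sin(x/2) dx.
Integrating by parts (boundary term plus one more integral), an antiderivative of (2*x - 3) sin(x/2) is -4*x*cos(x/2) + 8*sin(x/2) + 6*cos(x/2); evaluating from 0 to 2*pi: ∫_{0}^{2*pi} (2*x - 3) sin(x/2) dx = (-6 + 8*pi) - (6) = -12 + 8*pi.
Hence b_1 = (1/pi)·(-12 + 8*pi) = 8 - 12/pi.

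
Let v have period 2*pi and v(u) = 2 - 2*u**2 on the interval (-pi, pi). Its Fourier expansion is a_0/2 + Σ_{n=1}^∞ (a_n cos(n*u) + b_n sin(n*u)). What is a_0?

a_0 = 1/pi ∫_{-pi}^{pi} v(u) du = 1/pi · (4*pi*(3 - pi**2)/3) = 4 - 4*pi**2/3.

4 - 4*pi**2/3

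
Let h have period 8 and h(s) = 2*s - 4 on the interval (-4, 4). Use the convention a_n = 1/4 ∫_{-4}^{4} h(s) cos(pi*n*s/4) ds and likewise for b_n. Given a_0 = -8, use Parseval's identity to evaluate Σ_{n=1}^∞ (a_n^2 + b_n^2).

Parseval: a_0^2/2 + Σ_{n≥1} (a_n^2+b_n^2) = 1/4 ∫_{-4}^{4} h(s)^2 ds = 224/3.
Subtract a_0^2/2 = 32: Σ (a_n^2+b_n^2) = 128/3.

128/3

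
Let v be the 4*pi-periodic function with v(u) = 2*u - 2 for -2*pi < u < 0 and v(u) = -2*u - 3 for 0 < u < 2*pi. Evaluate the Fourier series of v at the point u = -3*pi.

-2*pi - 3

u = -3*pi differs from u = pi by -1 full period(s), and the series is 4*pi-periodic.
v is continuous at u = pi with value -2*pi - 3, so the series converges to -2*pi - 3 there.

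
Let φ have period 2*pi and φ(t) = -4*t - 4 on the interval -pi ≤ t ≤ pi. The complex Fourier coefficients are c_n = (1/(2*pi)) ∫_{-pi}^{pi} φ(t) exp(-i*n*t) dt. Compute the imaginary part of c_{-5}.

Since φ is real-valued, Im(c_{-5}) = -(1/(2*pi)) ∫_{-pi}^{pi} φ(t) sin(-5*t) dt = b_{5}/2.
Integrating by parts (boundary term plus one more integral), an antiderivative of (-4*t - 4) sin(-5*t) is -4*t*cos(5*t)/5 + 4*sin(5*t)/25 - 4*cos(5*t)/5; evaluating from -pi to pi: ∫_{-pi}^{pi} (-4*t - 4) sin(-5*t) dt = (4/5 + 4*pi/5) - (4/5 - 4*pi/5) = 8*pi/5.
Hence Im(c_{-5}) = (-1/(2*pi))·(8*pi/5) = -4/5.

-4/5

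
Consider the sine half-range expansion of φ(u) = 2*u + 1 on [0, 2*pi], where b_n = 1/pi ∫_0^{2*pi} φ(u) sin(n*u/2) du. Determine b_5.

b_5 = 1/pi ∫_0^{2*pi} (2*u + 1) sin(5*u/2) du.
Integrating by parts (boundary term plus one more integral), an antiderivative of (2*u + 1) sin(5*u/2) is -4*u*cos(5*u/2)/5 + 8*sin(5*u/2)/25 - 2*cos(5*u/2)/5; evaluating from 0 to 2*pi: ∫_{0}^{2*pi} (2*u + 1) sin(5*u/2) du = (2/5 + 8*pi/5) - (-2/5) = 4/5 + 8*pi/5.
Hence b_5 = (1/pi)·(4/5 + 8*pi/5) = 4*(1 + 2*pi)/(5*pi).

4*(1 + 2*pi)/(5*pi)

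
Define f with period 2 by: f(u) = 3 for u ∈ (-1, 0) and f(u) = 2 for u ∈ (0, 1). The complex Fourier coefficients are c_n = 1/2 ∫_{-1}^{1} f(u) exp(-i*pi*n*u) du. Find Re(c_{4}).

Since f is real-valued, Re(c_{4}) = 1/2 ∫_{-1}^{1} f(u) cos(4*pi*u) du = a_{4}/2.
Split the integral at the breakpoints.
Directly, an antiderivative of (3) cos(4*pi*u) is 3*sin(4*pi*u)/(4*pi); evaluating from -1 to 0: ∫_{-1}^{0} (3) cos(4*pi*u) du = (0) - (0) = 0.
Directly, an antiderivative of (2) cos(4*pi*u) is sin(4*pi*u)/(2*pi); evaluating from 0 to 1: ∫_{0}^{1} (2) cos(4*pi*u) du = (0) - (0) = 0.
So ∫_{-1}^{1} f(u) cos(4*pi*u) du = 0.
Hence Re(c_{4}) = (1/2)·(0) = 0.

0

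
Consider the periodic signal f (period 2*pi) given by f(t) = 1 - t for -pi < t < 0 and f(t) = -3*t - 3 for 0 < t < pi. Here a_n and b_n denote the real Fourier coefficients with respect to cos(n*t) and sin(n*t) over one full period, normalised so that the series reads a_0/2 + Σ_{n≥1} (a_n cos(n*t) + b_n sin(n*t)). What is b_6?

2/3

b_6 = 1/pi ∫_{-pi}^{pi} f(t) sin(6*t) dt.
Split the integral at the breakpoints.
Integrating by parts (boundary term plus one more integral), an antiderivative of (1 - t) sin(6*t) is t*cos(6*t)/6 - sin(6*t)/36 - cos(6*t)/6; evaluating from -pi to 0: ∫_{-pi}^{0} (1 - t) sin(6*t) dt = (-1/6) - (-pi/6 - 1/6) = pi/6.
Integrating by parts (boundary term plus one more integral), an antiderivative of (-3*t - 3) sin(6*t) is t*cos(6*t)/2 - sin(6*t)/12 + cos(6*t)/2; evaluating from 0 to pi: ∫_{0}^{pi} (-3*t - 3) sin(6*t) dt = (1/2 + pi/2) - (1/2) = pi/2.
Summing the pieces and multiplying by (1/pi) gives b_6 = 2/3.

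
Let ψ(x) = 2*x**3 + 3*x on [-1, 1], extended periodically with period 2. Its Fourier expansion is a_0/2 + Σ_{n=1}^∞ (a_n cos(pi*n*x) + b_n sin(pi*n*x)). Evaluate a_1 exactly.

a_1 = ∫_{-1}^{1} ψ(x) cos(pi*x) dx.
ψ is odd and cos(pi*x) is even, so the integrand is odd over a symmetric interval and the integral vanishes.

0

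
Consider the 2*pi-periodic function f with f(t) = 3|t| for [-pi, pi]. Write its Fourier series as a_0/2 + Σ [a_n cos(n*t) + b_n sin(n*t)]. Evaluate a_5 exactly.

-12/(25*pi)

a_5 = 1/pi ∫_{-pi}^{pi} f(t) cos(5*t) dt.
f is even and cos(5*t) is even, so the integrand is even and a_5 = 2/pi ∫_0^{pi} f(t) cos(5*t) dt.
Integrating by parts (boundary term plus one more integral), an antiderivative of (3*t) cos(5*t) is 3*t*sin(5*t)/5 + 3*cos(5*t)/25; evaluating from 0 to pi: ∫_{0}^{pi} (3*t) cos(5*t) dt = (-3/25) - (3/25) = -6/25.
Hence a_5 = (2/pi)·(-6/25) = -12/(25*pi).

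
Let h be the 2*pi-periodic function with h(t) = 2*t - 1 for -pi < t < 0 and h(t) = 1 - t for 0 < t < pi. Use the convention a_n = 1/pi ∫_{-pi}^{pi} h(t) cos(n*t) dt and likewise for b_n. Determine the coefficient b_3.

(pi + 4)/(3*pi)

b_3 = 1/pi ∫_{-pi}^{pi} h(t) sin(3*t) dt.
Split the integral at the breakpoints.
Integrating by parts (boundary term plus one more integral), an antiderivative of (2*t - 1) sin(3*t) is -2*t*cos(3*t)/3 + 2*sin(3*t)/9 + cos(3*t)/3; evaluating from -pi to 0: ∫_{-pi}^{0} (2*t - 1) sin(3*t) dt = (1/3) - (-2*pi/3 - 1/3) = 2/3 + 2*pi/3.
Integrating by parts (boundary term plus one more integral), an antiderivative of (1 - t) sin(3*t) is t*cos(3*t)/3 - sin(3*t)/9 - cos(3*t)/3; evaluating from 0 to pi: ∫_{0}^{pi} (1 - t) sin(3*t) dt = (1/3 - pi/3) - (-1/3) = 2/3 - pi/3.
Summing the pieces and multiplying by (1/pi) gives b_3 = (pi + 4)/(3*pi).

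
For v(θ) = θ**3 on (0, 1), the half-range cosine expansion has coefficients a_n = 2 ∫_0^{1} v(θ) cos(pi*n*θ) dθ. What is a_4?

3/(8*pi**2)

a_4 = 2 ∫_0^{1} (θ**3) cos(4*pi*θ) dθ.
Integrating by parts three times (tabular method), an antiderivative of (θ**3) cos(4*pi*θ) is θ**3*sin(4*pi*θ)/(4*pi) + 3*θ**2*cos(4*pi*θ)/(16*pi**2) - 3*θ*sin(4*pi*θ)/(32*pi**3) - 3*cos(4*pi*θ)/(128*pi**4); evaluating from 0 to 1: ∫_{0}^{1} (θ**3) cos(4*pi*θ) dθ = (3*(-1 + 8*pi**2)/(128*pi**4)) - (-3/(128*pi**4)) = 3/(16*pi**2).
Hence a_4 = 2·(3/(16*pi**2)) = 3/(8*pi**2).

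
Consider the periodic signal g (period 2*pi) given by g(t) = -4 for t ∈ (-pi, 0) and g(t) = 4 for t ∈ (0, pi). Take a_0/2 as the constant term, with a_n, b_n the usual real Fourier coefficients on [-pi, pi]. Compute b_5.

b_5 = 1/pi ∫_{-pi}^{pi} g(t) sin(5*t) dt.
g is odd and sin(5*t) is odd, so the integrand is even and b_5 = 2/pi ∫_0^{pi} g(t) sin(5*t) dt.
Directly, an antiderivative of (4) sin(5*t) is -4*cos(5*t)/5; evaluating from 0 to pi: ∫_{0}^{pi} (4) sin(5*t) dt = (4/5) - (-4/5) = 8/5.
Hence b_5 = (2/pi)·(8/5) = 16/(5*pi).

16/(5*pi)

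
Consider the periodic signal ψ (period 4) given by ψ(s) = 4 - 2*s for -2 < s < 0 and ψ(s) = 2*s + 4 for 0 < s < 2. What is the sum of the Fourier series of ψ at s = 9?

s = 9 differs from s = 1 by 2 full period(s), and the series is 4-periodic.
ψ is continuous at s = 1 with value 6, so the series converges to 6 there.

6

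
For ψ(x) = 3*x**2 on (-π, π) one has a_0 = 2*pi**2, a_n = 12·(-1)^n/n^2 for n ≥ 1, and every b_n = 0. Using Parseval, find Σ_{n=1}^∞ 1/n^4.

pi**4/90

Parseval: a_0^2/2 + Σ a_n^2 = (1/π) ∫_{-π}^{π} ψ(x)^2 dx = 18*pi**4/5.
Subtract a_0^2/2 = 2*pi**4: Σ a_n^2 = 8*pi**4/5.
Since a_n^2 = 144/n^4, Σ 1/n^4 = pi**4/90.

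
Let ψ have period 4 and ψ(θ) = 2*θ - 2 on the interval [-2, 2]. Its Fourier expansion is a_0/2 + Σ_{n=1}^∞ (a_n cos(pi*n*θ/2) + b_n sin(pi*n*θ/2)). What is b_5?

8/(5*pi)

b_5 = 1/2 ∫_{-2}^{2} ψ(θ) sin(5*pi*θ/2) dθ.
Integrating by parts (boundary term plus one more integral), an antiderivative of (2*θ - 2) sin(5*pi*θ/2) is -4*θ*cos(5*pi*θ/2)/(5*pi) + 8*sin(5*pi*θ/2)/(25*pi**2) + 4*cos(5*pi*θ/2)/(5*pi); evaluating from -2 to 2: ∫_{-2}^{2} (2*θ - 2) sin(5*pi*θ/2) dθ = (4/(5*pi)) - (-12/(5*pi)) = 16/(5*pi).
Hence b_5 = (1/2)·(16/(5*pi)) = 8/(5*pi).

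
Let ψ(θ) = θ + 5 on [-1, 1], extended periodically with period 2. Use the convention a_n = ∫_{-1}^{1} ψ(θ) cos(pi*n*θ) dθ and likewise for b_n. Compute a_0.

a_0 = ∫_{-1}^{1} ψ(θ) dθ = 10.

10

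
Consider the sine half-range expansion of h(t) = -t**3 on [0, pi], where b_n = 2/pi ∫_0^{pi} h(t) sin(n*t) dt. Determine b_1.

b_1 = 2/pi ∫_0^{pi} (-t**3) sin(t) dt.
Integrating by parts three times (tabular method), an antiderivative of (-t**3) sin(t) is t**3*cos(t) - 3*t**2*sin(t) - 6*t*cos(t) + 6*sin(t); evaluating from 0 to pi: ∫_{0}^{pi} (-t**3) sin(t) dt = (pi*(6 - pi**2)) - (0) = pi*(6 - pi**2).
Hence b_1 = (2/pi)·(pi*(6 - pi**2)) = 12 - 2*pi**2.

12 - 2*pi**2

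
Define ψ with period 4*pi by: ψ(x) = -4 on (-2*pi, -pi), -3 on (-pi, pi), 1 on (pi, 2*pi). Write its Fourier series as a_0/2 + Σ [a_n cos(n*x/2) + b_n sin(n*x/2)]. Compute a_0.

a_0 = (1/(2*pi)) ∫_{-2*pi}^{2*pi} ψ(x) dx = (1/(2*pi)) · (-9*pi) = -9/2.

-9/2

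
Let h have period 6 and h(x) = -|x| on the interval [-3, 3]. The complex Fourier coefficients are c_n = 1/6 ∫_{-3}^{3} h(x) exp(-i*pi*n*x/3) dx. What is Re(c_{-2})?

0

Since h is real-valued, Re(c_{-2}) = 1/6 ∫_{-3}^{3} h(x) cos(-2*pi*x/3) dx = a_{2}/2.
h is even and cos(-2*pi*x/3) is even, so the integrand is even: ∫_{-3}^{3} h(x) cos(-2*pi*x/3) dx = 2∫_0^{3} h(x) cos(-2*pi*x/3) dx.
Integrating by parts (boundary term plus one more integral), an antiderivative of (-x) cos(-2*pi*x/3) is -3*x*sin(2*pi*x/3)/(2*pi) - 9*cos(2*pi*x/3)/(4*pi**2); evaluating from 0 to 3: ∫_{0}^{3} (-x) cos(-2*pi*x/3) dx = (-9/(4*pi**2)) - (-9/(4*pi**2)) = 0.
So ∫_{-3}^{3} h(x) cos(-2*pi*x/3) dx = 0.
Hence Re(c_{-2}) = (1/6)·(0) = 0.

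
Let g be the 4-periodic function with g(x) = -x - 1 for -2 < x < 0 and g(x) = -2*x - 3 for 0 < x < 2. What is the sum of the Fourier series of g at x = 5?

x = 5 differs from x = 1 by 1 full period(s), and the series is 4-periodic.
g is continuous at x = 1 with value -5, so the series converges to -5 there.

-5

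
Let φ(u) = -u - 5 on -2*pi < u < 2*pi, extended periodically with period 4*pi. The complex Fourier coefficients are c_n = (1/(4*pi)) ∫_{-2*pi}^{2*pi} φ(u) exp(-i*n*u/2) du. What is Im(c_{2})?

Since φ is real-valued, Im(c_{2}) = -(1/(4*pi)) ∫_{-2*pi}^{2*pi} φ(u) sin(u) du = -b_{2}/2.
Integrating by parts (boundary term plus one more integral), an antiderivative of (-u - 5) sin(u) is u*cos(u) - sin(u) + 5*cos(u); evaluating from -2*pi to 2*pi: ∫_{-2*pi}^{2*pi} (-u - 5) sin(u) du = (5 + 2*pi) - (5 - 2*pi) = 4*pi.
Hence Im(c_{2}) = (-1/(4*pi))·(4*pi) = -1.

-1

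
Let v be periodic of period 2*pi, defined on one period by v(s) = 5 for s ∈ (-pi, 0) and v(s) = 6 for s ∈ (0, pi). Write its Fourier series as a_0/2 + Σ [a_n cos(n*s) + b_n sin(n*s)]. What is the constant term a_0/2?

11/2

a_0 = 1/pi ∫_{-pi}^{pi} v(s) ds = 1/pi · (11*pi) = 11.
So the constant term a_0/2 = 11/2.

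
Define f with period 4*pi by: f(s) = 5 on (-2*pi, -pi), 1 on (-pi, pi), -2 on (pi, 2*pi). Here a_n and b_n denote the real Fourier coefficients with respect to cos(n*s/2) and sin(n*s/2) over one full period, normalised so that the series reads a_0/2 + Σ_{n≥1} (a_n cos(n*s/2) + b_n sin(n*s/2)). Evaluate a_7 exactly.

a_7 = (1/(2*pi)) ∫_{-2*pi}^{2*pi} f(s) cos(7*s/2) ds.
Split the integral at the breakpoints.
Directly, an antiderivative of (5) cos(7*s/2) is 10*sin(7*s/2)/7; evaluating from -2*pi to -pi: ∫_{-2*pi}^{-pi} (5) cos(7*s/2) ds = (10/7) - (0) = 10/7.
Directly, an antiderivative of (1) cos(7*s/2) is 2*sin(7*s/2)/7; evaluating from -pi to pi: ∫_{-pi}^{pi} (1) cos(7*s/2) ds = (-2/7) - (2/7) = -4/7.
Directly, an antiderivative of (-2) cos(7*s/2) is -4*sin(7*s/2)/7; evaluating from pi to 2*pi: ∫_{pi}^{2*pi} (-2) cos(7*s/2) ds = (0) - (4/7) = -4/7.
Summing the pieces and multiplying by (1/(2*pi)) gives a_7 = 1/(7*pi).

1/(7*pi)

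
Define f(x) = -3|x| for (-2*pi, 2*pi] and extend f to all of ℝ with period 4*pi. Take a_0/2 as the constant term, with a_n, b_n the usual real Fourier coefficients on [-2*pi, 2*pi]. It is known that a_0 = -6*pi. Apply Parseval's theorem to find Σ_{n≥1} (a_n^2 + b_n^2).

Parseval: a_0^2/2 + Σ_{n≥1} (a_n^2+b_n^2) = (1/(2*pi)) ∫_{-2*pi}^{2*pi} f(x)^2 dx = 24*pi**2.
Subtract a_0^2/2 = 18*pi**2: Σ (a_n^2+b_n^2) = 6*pi**2.

6*pi**2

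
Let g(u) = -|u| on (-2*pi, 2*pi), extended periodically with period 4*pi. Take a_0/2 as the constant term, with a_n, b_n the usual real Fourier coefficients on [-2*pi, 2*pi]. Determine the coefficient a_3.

8/(9*pi)

a_3 = (1/(2*pi)) ∫_{-2*pi}^{2*pi} g(u) cos(3*u/2) du.
g is even and cos(3*u/2) is even, so the integrand is even and a_3 = 1/pi ∫_0^{2*pi} g(u) cos(3*u/2) du.
Integrating by parts (boundary term plus one more integral), an antiderivative of (-u) cos(3*u/2) is -2*u*sin(3*u/2)/3 - 4*cos(3*u/2)/9; evaluating from 0 to 2*pi: ∫_{0}^{2*pi} (-u) cos(3*u/2) du = (4/9) - (-4/9) = 8/9.
Hence a_3 = (1/pi)·(8/9) = 8/(9*pi).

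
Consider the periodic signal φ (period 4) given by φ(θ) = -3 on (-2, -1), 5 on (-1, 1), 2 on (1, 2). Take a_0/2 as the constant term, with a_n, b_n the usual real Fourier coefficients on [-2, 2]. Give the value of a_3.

a_3 = 1/2 ∫_{-2}^{2} φ(θ) cos(3*pi*θ/2) dθ.
Split the integral at the breakpoints.
Directly, an antiderivative of (-3) cos(3*pi*θ/2) is -2*sin(3*pi*θ/2)/pi; evaluating from -2 to -1: ∫_{-2}^{-1} (-3) cos(3*pi*θ/2) dθ = (-2/pi) - (0) = -2/pi.
Directly, an antiderivative of (5) cos(3*pi*θ/2) is 10*sin(3*pi*θ/2)/(3*pi); evaluating from -1 to 1: ∫_{-1}^{1} (5) cos(3*pi*θ/2) dθ = (-10/(3*pi)) - (10/(3*pi)) = -20/(3*pi).
Directly, an antiderivative of (2) cos(3*pi*θ/2) is 4*sin(3*pi*θ/2)/(3*pi); evaluating from 1 to 2: ∫_{1}^{2} (2) cos(3*pi*θ/2) dθ = (0) - (-4/(3*pi)) = 4/(3*pi).
Summing the pieces and multiplying by (1/2) gives a_3 = -11/(3*pi).

-11/(3*pi)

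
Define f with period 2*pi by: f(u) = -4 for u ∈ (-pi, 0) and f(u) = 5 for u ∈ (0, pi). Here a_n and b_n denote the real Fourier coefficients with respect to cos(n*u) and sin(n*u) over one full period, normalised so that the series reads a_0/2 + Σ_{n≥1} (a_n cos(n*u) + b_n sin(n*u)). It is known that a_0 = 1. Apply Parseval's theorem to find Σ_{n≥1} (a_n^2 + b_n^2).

81/2

Parseval: a_0^2/2 + Σ_{n≥1} (a_n^2+b_n^2) = 1/pi ∫_{-pi}^{pi} f(u)^2 du = 41.
Subtract a_0^2/2 = 1/2: Σ (a_n^2+b_n^2) = 81/2.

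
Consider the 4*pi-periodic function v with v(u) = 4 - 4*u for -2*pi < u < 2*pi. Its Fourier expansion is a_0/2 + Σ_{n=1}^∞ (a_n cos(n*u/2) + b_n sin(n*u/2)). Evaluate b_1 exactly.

b_1 = (1/(2*pi)) ∫_{-2*pi}^{2*pi} v(u) sin(u/2) du.
Integrating by parts (boundary term plus one more integral), an antiderivative of (4 - 4*u) sin(u/2) is 8*u*cos(u/2) - 16*sin(u/2) - 8*cos(u/2); evaluating from -2*pi to 2*pi: ∫_{-2*pi}^{2*pi} (4 - 4*u) sin(u/2) du = (8 - 16*pi) - (8 + 16*pi) = -32*pi.
Hence b_1 = (1/(2*pi))·(-32*pi) = -16.

-16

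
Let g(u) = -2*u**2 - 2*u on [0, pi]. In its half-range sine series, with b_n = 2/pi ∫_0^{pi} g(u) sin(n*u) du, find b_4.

b_4 = 2/pi ∫_0^{pi} (-2*u**2 - 2*u) sin(4*u) du.
Integrating by parts twice (tabular method), an antiderivative of (-2*u**2 - 2*u) sin(4*u) is u**2*cos(4*u)/2 - u*sin(4*u)/4 + u*cos(4*u)/2 - sin(4*u)/8 - cos(4*u)/16; evaluating from 0 to pi: ∫_{0}^{pi} (-2*u**2 - 2*u) sin(4*u) du = (-1/16 + pi/2 + pi**2/2) - (-1/16) = pi*(1 + pi)/2.
Hence b_4 = (2/pi)·(pi*(1 + pi)/2) = 1 + pi.

1 + pi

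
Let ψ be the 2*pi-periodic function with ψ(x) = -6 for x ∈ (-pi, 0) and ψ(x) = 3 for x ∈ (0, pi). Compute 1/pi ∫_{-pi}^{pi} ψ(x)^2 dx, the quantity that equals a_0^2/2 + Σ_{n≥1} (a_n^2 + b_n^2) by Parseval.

1/pi ∫_{-pi}^{pi} ψ(x)^2 dx = 1/pi · (45*pi) = 45.

45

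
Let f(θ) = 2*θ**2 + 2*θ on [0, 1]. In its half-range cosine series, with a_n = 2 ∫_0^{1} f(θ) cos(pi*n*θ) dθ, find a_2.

2/pi**2

a_2 = 2 ∫_0^{1} (2*θ**2 + 2*θ) cos(2*pi*θ) dθ.
Integrating by parts twice (tabular method), an antiderivative of (2*θ**2 + 2*θ) cos(2*pi*θ) is θ**2*sin(2*pi*θ)/pi + θ*sin(2*pi*θ)/pi + θ*cos(2*pi*θ)/pi**2 - sin(2*pi*θ)/(2*pi**3) + cos(2*pi*θ)/(2*pi**2); evaluating from 0 to 1: ∫_{0}^{1} (2*θ**2 + 2*θ) cos(2*pi*θ) dθ = (3/(2*pi**2)) - (1/(2*pi**2)) = pi**(-2).
Hence a_2 = 2·(pi**(-2)) = 2/pi**2.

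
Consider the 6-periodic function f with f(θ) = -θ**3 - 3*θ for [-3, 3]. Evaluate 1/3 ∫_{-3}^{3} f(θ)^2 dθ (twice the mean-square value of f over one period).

1/3 ∫_{-3}^{3} f(θ)^2 dθ = 1/3 · (47952/35) = 15984/35.

15984/35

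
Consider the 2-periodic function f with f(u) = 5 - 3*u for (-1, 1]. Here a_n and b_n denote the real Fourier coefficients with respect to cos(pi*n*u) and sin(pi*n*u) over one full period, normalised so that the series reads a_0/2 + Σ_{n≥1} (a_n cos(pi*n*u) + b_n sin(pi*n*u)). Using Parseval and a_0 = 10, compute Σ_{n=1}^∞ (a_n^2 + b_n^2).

6

Parseval: a_0^2/2 + Σ_{n≥1} (a_n^2+b_n^2) = ∫_{-1}^{1} f(u)^2 du = 56.
Subtract a_0^2/2 = 50: Σ (a_n^2+b_n^2) = 6.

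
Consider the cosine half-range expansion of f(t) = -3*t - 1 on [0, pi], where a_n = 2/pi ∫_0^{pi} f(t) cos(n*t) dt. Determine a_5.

a_5 = 2/pi ∫_0^{pi} (-3*t - 1) cos(5*t) dt.
Integrating by parts (boundary term plus one more integral), an antiderivative of (-3*t - 1) cos(5*t) is -3*t*sin(5*t)/5 - sin(5*t)/5 - 3*cos(5*t)/25; evaluating from 0 to pi: ∫_{0}^{pi} (-3*t - 1) cos(5*t) dt = (3/25) - (-3/25) = 6/25.
Hence a_5 = (2/pi)·(6/25) = 12/(25*pi).

12/(25*pi)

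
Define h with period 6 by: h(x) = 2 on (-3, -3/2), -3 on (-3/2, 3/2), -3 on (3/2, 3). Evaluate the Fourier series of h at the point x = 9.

x = 9 differs from x = -3 by 2 full period(s), and the series is 6-periodic.
At x = -3 the one-sided limits are h(-3^-) = -3 and h(-3^+) = 2.
By Dirichlet's theorem the series converges to their average, [(-3) + (2)]/2 = -1/2.

-1/2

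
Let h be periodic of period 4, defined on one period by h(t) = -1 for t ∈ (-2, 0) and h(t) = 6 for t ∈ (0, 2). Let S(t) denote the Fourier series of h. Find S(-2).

At t = -2 the one-sided limits are h(-2^-) = 6 and h(-2^+) = -1.
By Dirichlet's theorem the series converges to their average, [(6) + (-1)]/2 = 5/2.

5/2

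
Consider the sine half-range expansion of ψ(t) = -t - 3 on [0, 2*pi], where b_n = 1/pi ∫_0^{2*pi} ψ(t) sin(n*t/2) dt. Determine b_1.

b_1 = 1/pi ∫_0^{2*pi} (-t - 3) sin(t/2) dt.
Integrating by parts (boundary term plus one more integral), an antiderivative of (-t - 3) sin(t/2) is 2*t*cos(t/2) - 4*sin(t/2) + 6*cos(t/2); evaluating from 0 to 2*pi: ∫_{0}^{2*pi} (-t - 3) sin(t/2) dt = (-4*pi - 6) - (6) = -4*pi - 12.
Hence b_1 = (1/pi)·(-4*pi - 12) = -4 - 12/pi.

-4 - 12/pi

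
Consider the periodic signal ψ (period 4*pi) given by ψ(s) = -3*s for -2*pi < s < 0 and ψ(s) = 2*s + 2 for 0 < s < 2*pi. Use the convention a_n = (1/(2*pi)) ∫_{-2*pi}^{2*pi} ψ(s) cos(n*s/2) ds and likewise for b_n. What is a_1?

a_1 = (1/(2*pi)) ∫_{-2*pi}^{2*pi} ψ(s) cos(s/2) ds.
Split the integral at the breakpoints.
Integrating by parts (boundary term plus one more integral), an antiderivative of (-3*s) cos(s/2) is -6*s*sin(s/2) - 12*cos(s/2); evaluating from -2*pi to 0: ∫_{-2*pi}^{0} (-3*s) cos(s/2) ds = (-12) - (12) = -24.
Integrating by parts (boundary term plus one more integral), an antiderivative of (2*s + 2) cos(s/2) is 4*s*sin(s/2) + 4*sin(s/2) + 8*cos(s/2); evaluating from 0 to 2*pi: ∫_{0}^{2*pi} (2*s + 2) cos(s/2) ds = (-8) - (8) = -16.
Summing the pieces and multiplying by (1/(2*pi)) gives a_1 = -20/pi.

-20/pi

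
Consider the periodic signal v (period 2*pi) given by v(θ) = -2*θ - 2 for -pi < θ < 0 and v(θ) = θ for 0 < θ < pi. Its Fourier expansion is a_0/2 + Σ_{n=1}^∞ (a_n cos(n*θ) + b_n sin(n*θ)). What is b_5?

(4 - pi)/(5*pi)

b_5 = 1/pi ∫_{-pi}^{pi} v(θ) sin(5*θ) dθ.
Split the integral at the breakpoints.
Integrating by parts (boundary term plus one more integral), an antiderivative of (-2*θ - 2) sin(5*θ) is 2*θ*cos(5*θ)/5 - 2*sin(5*θ)/25 + 2*cos(5*θ)/5; evaluating from -pi to 0: ∫_{-pi}^{0} (-2*θ - 2) sin(5*θ) dθ = (2/5) - (-2/5 + 2*pi/5) = 4/5 - 2*pi/5.
Integrating by parts (boundary term plus one more integral), an antiderivative of (θ) sin(5*θ) is -θ*cos(5*θ)/5 + sin(5*θ)/25; evaluating from 0 to pi: ∫_{0}^{pi} (θ) sin(5*θ) dθ = (pi/5) - (0) = pi/5.
Summing the pieces and multiplying by (1/pi) gives b_5 = (4 - pi)/(5*pi).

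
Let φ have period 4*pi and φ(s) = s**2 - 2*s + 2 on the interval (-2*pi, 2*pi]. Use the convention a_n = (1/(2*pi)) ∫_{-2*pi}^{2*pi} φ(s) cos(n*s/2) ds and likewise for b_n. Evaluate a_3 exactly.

a_3 = (1/(2*pi)) ∫_{-2*pi}^{2*pi} φ(s) cos(3*s/2) ds.
Integrating by parts twice (tabular method), an antiderivative of (s**2 - 2*s + 2) cos(3*s/2) is 2*s**2*sin(3*s/2)/3 - 4*s*sin(3*s/2)/3 + 8*s*cos(3*s/2)/9 + 20*sin(3*s/2)/27 - 8*cos(3*s/2)/9; evaluating from -2*pi to 2*pi: ∫_{-2*pi}^{2*pi} (s**2 - 2*s + 2) cos(3*s/2) ds = (8/9 - 16*pi/9) - (8/9 + 16*pi/9) = -32*pi/9.
Hence a_3 = (1/(2*pi))·(-32*pi/9) = -16/9.

-16/9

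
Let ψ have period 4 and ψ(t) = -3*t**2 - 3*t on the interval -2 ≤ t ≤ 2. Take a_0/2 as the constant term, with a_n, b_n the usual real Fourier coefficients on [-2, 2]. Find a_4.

-3/pi**2

a_4 = 1/2 ∫_{-2}^{2} ψ(t) cos(2*pi*t) dt.
Integrating by parts twice (tabular method), an antiderivative of (-3*t**2 - 3*t) cos(2*pi*t) is -3*t**2*sin(2*pi*t)/(2*pi) - 3*t*sin(2*pi*t)/(2*pi) - 3*t*cos(2*pi*t)/(2*pi**2) + 3*sin(2*pi*t)/(4*pi**3) - 3*cos(2*pi*t)/(4*pi**2); evaluating from -2 to 2: ∫_{-2}^{2} (-3*t**2 - 3*t) cos(2*pi*t) dt = (-15/(4*pi**2)) - (9/(4*pi**2)) = -6/pi**2.
Hence a_4 = (1/2)·(-6/pi**2) = -3/pi**2.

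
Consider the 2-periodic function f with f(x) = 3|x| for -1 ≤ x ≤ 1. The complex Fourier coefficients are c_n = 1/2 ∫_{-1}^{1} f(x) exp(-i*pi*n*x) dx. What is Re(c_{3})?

Since f is real-valued, Re(c_{3}) = 1/2 ∫_{-1}^{1} f(x) cos(3*pi*x) dx = a_{3}/2.
f is even and cos(3*pi*x) is even, so the integrand is even: ∫_{-1}^{1} f(x) cos(3*pi*x) dx = 2∫_0^{1} f(x) cos(3*pi*x) dx.
Integrating by parts (boundary term plus one more integral), an antiderivative of (3*x) cos(3*pi*x) is x*sin(3*pi*x)/pi + cos(3*pi*x)/(3*pi**2); evaluating from 0 to 1: ∫_{0}^{1} (3*x) cos(3*pi*x) dx = (-1/(3*pi**2)) - (1/(3*pi**2)) = -2/(3*pi**2).
So ∫_{-1}^{1} f(x) cos(3*pi*x) dx = -4/(3*pi**2).
Hence Re(c_{3}) = (1/2)·(-4/(3*pi**2)) = -2/(3*pi**2).

-2/(3*pi**2)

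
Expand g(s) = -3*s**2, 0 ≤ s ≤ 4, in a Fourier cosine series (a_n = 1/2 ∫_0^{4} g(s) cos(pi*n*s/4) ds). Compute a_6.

-16/(3*pi**2)

a_6 = 1/2 ∫_0^{4} (-3*s**2) cos(3*pi*s/2) ds.
Integrating by parts twice (tabular method), an antiderivative of (-3*s**2) cos(3*pi*s/2) is -2*s**2*sin(3*pi*s/2)/pi - 8*s*cos(3*pi*s/2)/(3*pi**2) + 16*sin(3*pi*s/2)/(9*pi**3); evaluating from 0 to 4: ∫_{0}^{4} (-3*s**2) cos(3*pi*s/2) ds = (-32/(3*pi**2)) - (0) = -32/(3*pi**2).
Hence a_6 = (1/2)·(-32/(3*pi**2)) = -16/(3*pi**2).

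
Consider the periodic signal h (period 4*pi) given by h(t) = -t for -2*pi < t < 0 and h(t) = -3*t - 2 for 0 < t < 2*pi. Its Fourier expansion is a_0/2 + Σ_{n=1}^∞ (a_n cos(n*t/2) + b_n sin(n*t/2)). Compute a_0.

a_0 = (1/(2*pi)) ∫_{-2*pi}^{2*pi} h(t) dt = (1/(2*pi)) · (-4*pi*(1 + pi)) = -2*pi - 2.

-2*pi - 2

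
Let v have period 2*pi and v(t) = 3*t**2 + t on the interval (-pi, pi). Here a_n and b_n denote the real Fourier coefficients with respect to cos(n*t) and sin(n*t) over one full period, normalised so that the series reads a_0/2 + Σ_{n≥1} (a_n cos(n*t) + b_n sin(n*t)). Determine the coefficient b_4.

b_4 = 1/pi ∫_{-pi}^{pi} v(t) sin(4*t) dt.
Integrating by parts twice (tabular method), an antiderivative of (3*t**2 + t) sin(4*t) is -3*t**2*cos(4*t)/4 + 3*t*sin(4*t)/8 - t*cos(4*t)/4 + sin(4*t)/16 + 3*cos(4*t)/32; evaluating from -pi to pi: ∫_{-pi}^{pi} (3*t**2 + t) sin(4*t) dt = (-3*pi**2/4 - pi/4 + 3/32) - (-3*pi**2/4 + 3/32 + pi/4) = -pi/2.
Hence b_4 = (1/pi)·(-pi/2) = -1/2.

-1/2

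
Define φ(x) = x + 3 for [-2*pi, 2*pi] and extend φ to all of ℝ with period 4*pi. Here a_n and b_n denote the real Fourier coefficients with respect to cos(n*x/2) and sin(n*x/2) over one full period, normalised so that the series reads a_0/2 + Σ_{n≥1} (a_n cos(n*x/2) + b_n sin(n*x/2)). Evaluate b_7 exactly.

4/7

b_7 = (1/(2*pi)) ∫_{-2*pi}^{2*pi} φ(x) sin(7*x/2) dx.
Integrating by parts (boundary term plus one more integral), an antiderivative of (x + 3) sin(7*x/2) is -2*x*cos(7*x/2)/7 + 4*sin(7*x/2)/49 - 6*cos(7*x/2)/7; evaluating from -2*pi to 2*pi: ∫_{-2*pi}^{2*pi} (x + 3) sin(7*x/2) dx = (6/7 + 4*pi/7) - (6/7 - 4*pi/7) = 8*pi/7.
Hence b_7 = (1/(2*pi))·(8*pi/7) = 4/7.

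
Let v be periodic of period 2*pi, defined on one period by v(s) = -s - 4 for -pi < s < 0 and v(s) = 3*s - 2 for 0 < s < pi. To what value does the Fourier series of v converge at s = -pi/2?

-4 + pi/2

v is continuous at s = -pi/2 with value -4 + pi/2, so the series converges to -4 + pi/2 there.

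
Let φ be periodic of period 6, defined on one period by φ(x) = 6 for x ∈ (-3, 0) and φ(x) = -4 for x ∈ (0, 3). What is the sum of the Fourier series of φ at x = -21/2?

x = -21/2 differs from x = 3/2 by -2 full period(s), and the series is 6-periodic.
φ is continuous at x = 3/2 with value -4, so the series converges to -4 there.

-4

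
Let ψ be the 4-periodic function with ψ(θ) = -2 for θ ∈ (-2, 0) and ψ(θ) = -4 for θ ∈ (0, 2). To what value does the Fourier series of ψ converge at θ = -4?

θ = -4 differs from θ = 0 by -1 full period(s), and the series is 4-periodic.
At θ = 0 the one-sided limits are ψ(0^-) = -2 and ψ(0^+) = -4.
By Dirichlet's theorem the series converges to their average, [(-2) + (-4)]/2 = -3.

-3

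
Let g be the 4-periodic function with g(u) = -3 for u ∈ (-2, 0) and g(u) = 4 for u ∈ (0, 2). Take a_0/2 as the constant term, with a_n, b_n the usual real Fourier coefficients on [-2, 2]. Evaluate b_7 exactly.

b_7 = 1/2 ∫_{-2}^{2} g(u) sin(7*pi*u/2) du.
Split the integral at the breakpoints.
Directly, an antiderivative of (-3) sin(7*pi*u/2) is 6*cos(7*pi*u/2)/(7*pi); evaluating from -2 to 0: ∫_{-2}^{0} (-3) sin(7*pi*u/2) du = (6/(7*pi)) - (-6/(7*pi)) = 12/(7*pi).
Directly, an antiderivative of (4) sin(7*pi*u/2) is -8*cos(7*pi*u/2)/(7*pi); evaluating from 0 to 2: ∫_{0}^{2} (4) sin(7*pi*u/2) du = (8/(7*pi)) - (-8/(7*pi)) = 16/(7*pi).
Summing the pieces and multiplying by (1/2) gives b_7 = 2/pi.

2/pi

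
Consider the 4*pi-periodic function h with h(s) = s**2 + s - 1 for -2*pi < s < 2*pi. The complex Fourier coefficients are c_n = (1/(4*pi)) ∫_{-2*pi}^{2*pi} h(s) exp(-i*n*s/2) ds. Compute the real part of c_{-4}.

1/2

Since h is real-valued, Re(c_{-4}) = (1/(4*pi)) ∫_{-2*pi}^{2*pi} h(s) cos(-2*s) ds = a_{4}/2.
Integrating by parts twice (tabular method), an antiderivative of (s**2 + s - 1) cos(-2*s) is s**2*sin(2*s)/2 + s*sin(2*s)/2 + s*cos(2*s)/2 - 3*sin(2*s)/4 + cos(2*s)/4; evaluating from -2*pi to 2*pi: ∫_{-2*pi}^{2*pi} (s**2 + s - 1) cos(-2*s) ds = (1/4 + pi) - (1/4 - pi) = 2*pi.
Hence Re(c_{-4}) = (1/(4*pi))·(2*pi) = 1/2.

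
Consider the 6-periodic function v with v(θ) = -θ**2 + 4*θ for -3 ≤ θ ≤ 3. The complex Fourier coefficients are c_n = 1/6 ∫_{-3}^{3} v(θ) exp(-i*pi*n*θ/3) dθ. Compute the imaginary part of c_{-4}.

-3/pi

Since v is real-valued, Im(c_{-4}) = -1/6 ∫_{-3}^{3} v(θ) sin(-4*pi*θ/3) dθ = b_{4}/2.
Integrating by parts twice (tabular method), an antiderivative of (-θ**2 + 4*θ) sin(-4*pi*θ/3) is -3*θ**2*cos(4*pi*θ/3)/(4*pi) + 9*θ*sin(4*pi*θ/3)/(8*pi**2) + 3*θ*cos(4*pi*θ/3)/pi - 9*sin(4*pi*θ/3)/(4*pi**2) + 27*cos(4*pi*θ/3)/(32*pi**3); evaluating from -3 to 3: ∫_{-3}^{3} (-θ**2 + 4*θ) sin(-4*pi*θ/3) dθ = (9*(3 + 8*pi**2)/(32*pi**3)) - (9*(3 - 56*pi**2)/(32*pi**3)) = 18/pi.
Hence Im(c_{-4}) = (-1/6)·(18/pi) = -3/pi.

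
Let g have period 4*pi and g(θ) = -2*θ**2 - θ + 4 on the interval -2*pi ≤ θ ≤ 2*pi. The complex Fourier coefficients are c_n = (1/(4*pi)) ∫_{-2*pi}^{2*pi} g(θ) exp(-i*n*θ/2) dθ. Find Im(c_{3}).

2/3

Since g is real-valued, Im(c_{3}) = -(1/(4*pi)) ∫_{-2*pi}^{2*pi} g(θ) sin(3*θ/2) dθ = -b_{3}/2.
Integrating by parts twice (tabular method), an antiderivative of (-2*θ**2 - θ + 4) sin(3*θ/2) is 4*θ**2*cos(3*θ/2)/3 - 16*θ*sin(3*θ/2)/9 + 2*θ*cos(3*θ/2)/3 - 4*sin(3*θ/2)/9 - 104*cos(3*θ/2)/27; evaluating from -2*pi to 2*pi: ∫_{-2*pi}^{2*pi} (-2*θ**2 - θ + 4) sin(3*θ/2) dθ = (-16*pi**2/3 - 4*pi/3 + 104/27) - (-16*pi**2/3 + 104/27 + 4*pi/3) = -8*pi/3.
Hence Im(c_{3}) = (-1/(4*pi))·(-8*pi/3) = 2/3.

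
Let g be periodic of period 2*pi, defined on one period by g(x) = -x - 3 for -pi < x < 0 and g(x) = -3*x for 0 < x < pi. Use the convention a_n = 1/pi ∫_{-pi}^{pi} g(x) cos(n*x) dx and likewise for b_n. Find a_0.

a_0 = 1/pi ∫_{-pi}^{pi} g(x) dx = 1/pi · (-pi*(3 + pi)) = -pi - 3.

-pi - 3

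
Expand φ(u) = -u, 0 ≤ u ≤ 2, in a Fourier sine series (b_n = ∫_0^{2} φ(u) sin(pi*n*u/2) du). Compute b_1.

b_1 = ∫_0^{2} (-u) sin(pi*u/2) du.
Integrating by parts (boundary term plus one more integral), an antiderivative of (-u) sin(pi*u/2) is 2*u*cos(pi*u/2)/pi - 4*sin(pi*u/2)/pi**2; evaluating from 0 to 2: ∫_{0}^{2} (-u) sin(pi*u/2) du = (-4/pi) - (0) = -4/pi.
Hence b_1 = -4/pi.

-4/pi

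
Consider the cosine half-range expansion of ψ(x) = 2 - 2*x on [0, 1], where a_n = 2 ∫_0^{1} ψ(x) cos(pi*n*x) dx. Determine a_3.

a_3 = 2 ∫_0^{1} (2 - 2*x) cos(3*pi*x) dx.
Integrating by parts (boundary term plus one more integral), an antiderivative of (2 - 2*x) cos(3*pi*x) is -2*x*sin(3*pi*x)/(3*pi) + 2*sin(3*pi*x)/(3*pi) - 2*cos(3*pi*x)/(9*pi**2); evaluating from 0 to 1: ∫_{0}^{1} (2 - 2*x) cos(3*pi*x) dx = (2/(9*pi**2)) - (-2/(9*pi**2)) = 4/(9*pi**2).
Hence a_3 = 2·(4/(9*pi**2)) = 8/(9*pi**2).

8/(9*pi**2)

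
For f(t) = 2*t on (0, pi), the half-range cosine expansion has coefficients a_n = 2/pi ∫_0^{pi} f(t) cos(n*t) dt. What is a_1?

-8/pi

a_1 = 2/pi ∫_0^{pi} (2*t) cos(t) dt.
Integrating by parts (boundary term plus one more integral), an antiderivative of (2*t) cos(t) is 2*t*sin(t) + 2*cos(t); evaluating from 0 to pi: ∫_{0}^{pi} (2*t) cos(t) dt = (-2) - (2) = -4.
Hence a_1 = (2/pi)·(-4) = -8/pi.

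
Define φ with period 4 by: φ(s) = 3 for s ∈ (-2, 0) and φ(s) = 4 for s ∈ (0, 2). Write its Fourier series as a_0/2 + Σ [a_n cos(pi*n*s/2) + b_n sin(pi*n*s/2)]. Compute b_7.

2/(7*pi)

b_7 = 1/2 ∫_{-2}^{2} φ(s) sin(7*pi*s/2) ds.
Split the integral at the breakpoints.
Directly, an antiderivative of (3) sin(7*pi*s/2) is -6*cos(7*pi*s/2)/(7*pi); evaluating from -2 to 0: ∫_{-2}^{0} (3) sin(7*pi*s/2) ds = (-6/(7*pi)) - (6/(7*pi)) = -12/(7*pi).
Directly, an antiderivative of (4) sin(7*pi*s/2) is -8*cos(7*pi*s/2)/(7*pi); evaluating from 0 to 2: ∫_{0}^{2} (4) sin(7*pi*s/2) ds = (8/(7*pi)) - (-8/(7*pi)) = 16/(7*pi).
Summing the pieces and multiplying by (1/2) gives b_7 = 2/(7*pi).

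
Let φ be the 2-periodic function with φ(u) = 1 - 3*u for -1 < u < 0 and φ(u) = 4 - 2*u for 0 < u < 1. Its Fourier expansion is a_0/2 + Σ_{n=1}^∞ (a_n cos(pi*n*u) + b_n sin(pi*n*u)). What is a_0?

11/2

a_0 = ∫_{-1}^{1} φ(u) du = 11/2.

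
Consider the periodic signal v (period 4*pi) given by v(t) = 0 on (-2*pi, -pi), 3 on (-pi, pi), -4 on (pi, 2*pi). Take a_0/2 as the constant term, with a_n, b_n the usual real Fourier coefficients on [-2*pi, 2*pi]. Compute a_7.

-10/(7*pi)

a_7 = (1/(2*pi)) ∫_{-2*pi}^{2*pi} v(t) cos(7*t/2) dt.
Split the integral at the breakpoints.
∫_{-2*pi}^{-pi} (0) cos(7*t/2) dt = 0.
Directly, an antiderivative of (3) cos(7*t/2) is 6*sin(7*t/2)/7; evaluating from -pi to pi: ∫_{-pi}^{pi} (3) cos(7*t/2) dt = (-6/7) - (6/7) = -12/7.
Directly, an antiderivative of (-4) cos(7*t/2) is -8*sin(7*t/2)/7; evaluating from pi to 2*pi: ∫_{pi}^{2*pi} (-4) cos(7*t/2) dt = (0) - (8/7) = -8/7.
Summing the pieces and multiplying by (1/(2*pi)) gives a_7 = -10/(7*pi).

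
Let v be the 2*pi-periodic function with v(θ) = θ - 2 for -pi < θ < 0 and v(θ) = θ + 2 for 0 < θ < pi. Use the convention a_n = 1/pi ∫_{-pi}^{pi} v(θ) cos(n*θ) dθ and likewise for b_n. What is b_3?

b_3 = 1/pi ∫_{-pi}^{pi} v(θ) sin(3*θ) dθ.
v is odd and sin(3*θ) is odd, so the integrand is even and b_3 = 2/pi ∫_0^{pi} v(θ) sin(3*θ) dθ.
Integrating by parts (boundary term plus one more integral), an antiderivative of (θ + 2) sin(3*θ) is -θ*cos(3*θ)/3 + sin(3*θ)/9 - 2*cos(3*θ)/3; evaluating from 0 to pi: ∫_{0}^{pi} (θ + 2) sin(3*θ) dθ = (2/3 + pi/3) - (-2/3) = pi/3 + 4/3.
Hence b_3 = (2/pi)·(pi/3 + 4/3) = 2*(pi + 4)/(3*pi).

2*(pi + 4)/(3*pi)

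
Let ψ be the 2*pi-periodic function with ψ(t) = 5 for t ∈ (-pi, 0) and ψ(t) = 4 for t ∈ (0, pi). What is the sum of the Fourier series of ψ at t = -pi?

9/2

t = -pi differs from t = pi by -1 full period(s), and the series is 2*pi-periodic.
At t = pi the one-sided limits are ψ(pi^-) = 4 and ψ(pi^+) = 5.
By Dirichlet's theorem the series converges to their average, [(4) + (5)]/2 = 9/2.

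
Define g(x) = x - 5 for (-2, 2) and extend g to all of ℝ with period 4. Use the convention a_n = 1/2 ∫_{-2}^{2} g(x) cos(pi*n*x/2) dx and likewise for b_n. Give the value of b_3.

b_3 = 1/2 ∫_{-2}^{2} g(x) sin(3*pi*x/2) dx.
Integrating by parts (boundary term plus one more integral), an antiderivative of (x - 5) sin(3*pi*x/2) is -2*x*cos(3*pi*x/2)/(3*pi) + 4*sin(3*pi*x/2)/(9*pi**2) + 10*cos(3*pi*x/2)/(3*pi); evaluating from -2 to 2: ∫_{-2}^{2} (x - 5) sin(3*pi*x/2) dx = (-2/pi) - (-14/(3*pi)) = 8/(3*pi).
Hence b_3 = (1/2)·(8/(3*pi)) = 4/(3*pi).

4/(3*pi)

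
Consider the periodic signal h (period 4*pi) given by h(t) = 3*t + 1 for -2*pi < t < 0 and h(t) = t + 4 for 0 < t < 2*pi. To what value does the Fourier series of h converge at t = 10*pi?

t = 10*pi differs from t = 2*pi by 2 full period(s), and the series is 4*pi-periodic.
At t = 2*pi the one-sided limits are h(2*pi^-) = 4 + 2*pi and h(2*pi^+) = 1 - 6*pi.
By Dirichlet's theorem the series converges to their average, [(4 + 2*pi) + (1 - 6*pi)]/2 = 5/2 - 2*pi.

5/2 - 2*pi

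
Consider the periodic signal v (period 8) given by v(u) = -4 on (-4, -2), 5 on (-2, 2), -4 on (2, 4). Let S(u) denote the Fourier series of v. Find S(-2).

1/2

At u = -2 the one-sided limits are v(-2^-) = -4 and v(-2^+) = 5.
By Dirichlet's theorem the series converges to their average, [(-4) + (5)]/2 = 1/2.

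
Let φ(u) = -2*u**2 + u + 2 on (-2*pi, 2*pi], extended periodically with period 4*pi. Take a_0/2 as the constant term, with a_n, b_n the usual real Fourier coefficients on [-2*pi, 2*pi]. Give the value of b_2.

b_2 = (1/(2*pi)) ∫_{-2*pi}^{2*pi} φ(u) sin(u) du.
Integrating by parts twice (tabular method), an antiderivative of (-2*u**2 + u + 2) sin(u) is 2*u**2*cos(u) - 4*u*sin(u) - u*cos(u) + sin(u) - 6*cos(u); evaluating from -2*pi to 2*pi: ∫_{-2*pi}^{2*pi} (-2*u**2 + u + 2) sin(u) du = (-2*pi - 6 + 8*pi**2) - (-6 + 2*pi + 8*pi**2) = -4*pi.
Hence b_2 = (1/(2*pi))·(-4*pi) = -2.

-2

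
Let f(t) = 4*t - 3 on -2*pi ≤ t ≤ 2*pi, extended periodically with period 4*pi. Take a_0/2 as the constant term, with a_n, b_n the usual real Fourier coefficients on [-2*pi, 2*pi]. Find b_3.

16/3

b_3 = (1/(2*pi)) ∫_{-2*pi}^{2*pi} f(t) sin(3*t/2) dt.
Integrating by parts (boundary term plus one more integral), an antiderivative of (4*t - 3) sin(3*t/2) is -8*t*cos(3*t/2)/3 + 16*sin(3*t/2)/9 + 2*cos(3*t/2); evaluating from -2*pi to 2*pi: ∫_{-2*pi}^{2*pi} (4*t - 3) sin(3*t/2) dt = (-2 + 16*pi/3) - (-16*pi/3 - 2) = 32*pi/3.
Hence b_3 = (1/(2*pi))·(32*pi/3) = 16/3.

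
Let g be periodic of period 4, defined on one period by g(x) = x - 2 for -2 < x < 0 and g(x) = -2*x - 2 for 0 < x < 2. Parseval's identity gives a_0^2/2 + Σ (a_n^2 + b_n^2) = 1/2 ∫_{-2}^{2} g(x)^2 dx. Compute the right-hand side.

80/3

1/2 ∫_{-2}^{2} g(x)^2 dx = 1/2 · (160/3) = 80/3.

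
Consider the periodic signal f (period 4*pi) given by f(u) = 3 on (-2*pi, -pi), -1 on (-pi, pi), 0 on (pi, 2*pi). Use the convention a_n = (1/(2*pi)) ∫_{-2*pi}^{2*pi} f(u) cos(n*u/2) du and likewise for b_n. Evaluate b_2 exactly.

b_2 = (1/(2*pi)) ∫_{-2*pi}^{2*pi} f(u) sin(u) du.
Split the integral at the breakpoints.
Directly, an antiderivative of (3) sin(u) is -3*cos(u); evaluating from -2*pi to -pi: ∫_{-2*pi}^{-pi} (3) sin(u) du = (3) - (-3) = 6.
Directly, an antiderivative of (-1) sin(u) is cos(u); evaluating from -pi to pi: ∫_{-pi}^{pi} (-1) sin(u) du = (-1) - (-1) = 0.
∫_{pi}^{2*pi} (0) sin(u) du = 0.
Summing the pieces and multiplying by (1/(2*pi)) gives b_2 = 3/pi.

3/pi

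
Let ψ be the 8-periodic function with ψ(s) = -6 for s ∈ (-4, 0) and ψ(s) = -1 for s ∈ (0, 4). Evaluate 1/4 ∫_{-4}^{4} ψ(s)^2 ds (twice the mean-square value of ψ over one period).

37

1/4 ∫_{-4}^{4} ψ(s)^2 ds = 1/4 · (148) = 37.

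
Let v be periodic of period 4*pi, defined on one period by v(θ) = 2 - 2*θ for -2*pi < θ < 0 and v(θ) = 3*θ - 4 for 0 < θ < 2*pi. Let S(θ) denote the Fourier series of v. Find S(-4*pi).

θ = -4*pi differs from θ = 0 by -1 full period(s), and the series is 4*pi-periodic.
At θ = 0 the one-sided limits are v(0^-) = 2 and v(0^+) = -4.
By Dirichlet's theorem the series converges to their average, [(2) + (-4)]/2 = -1.

-1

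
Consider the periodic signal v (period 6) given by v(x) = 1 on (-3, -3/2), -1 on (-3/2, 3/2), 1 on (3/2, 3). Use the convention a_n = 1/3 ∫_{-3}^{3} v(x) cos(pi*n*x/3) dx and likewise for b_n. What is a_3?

4/(3*pi)

a_3 = 1/3 ∫_{-3}^{3} v(x) cos(pi*x) dx.
v is even and cos(pi*x) is even, so the integrand is even and a_3 = 2/3 ∫_0^{3} v(x) cos(pi*x) dx.
Split the integral at the breakpoints.
Directly, an antiderivative of (-1) cos(pi*x) is -sin(pi*x)/pi; evaluating from 0 to 3/2: ∫_{0}^{3/2} (-1) cos(pi*x) dx = (1/pi) - (0) = 1/pi.
Directly, an antiderivative of (1) cos(pi*x) is sin(pi*x)/pi; evaluating from 3/2 to 3: ∫_{3/2}^{3} (1) cos(pi*x) dx = (0) - (-1/pi) = 1/pi.
Summing the pieces and multiplying by (2/3) gives a_3 = 4/(3*pi).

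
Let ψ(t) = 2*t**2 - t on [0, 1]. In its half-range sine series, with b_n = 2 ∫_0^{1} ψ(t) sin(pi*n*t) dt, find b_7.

b_7 = 2 ∫_0^{1} (2*t**2 - t) sin(7*pi*t) dt.
Integrating by parts twice (tabular method), an antiderivative of (2*t**2 - t) sin(7*pi*t) is -2*t**2*cos(7*pi*t)/(7*pi) + 4*t*sin(7*pi*t)/(49*pi**2) + t*cos(7*pi*t)/(7*pi) - sin(7*pi*t)/(49*pi**2) + 4*cos(7*pi*t)/(343*pi**3); evaluating from 0 to 1: ∫_{0}^{1} (2*t**2 - t) sin(7*pi*t) dt = ((-4 + 49*pi**2)/(343*pi**3)) - (4/(343*pi**3)) = (-8 + 49*pi**2)/(343*pi**3).
Hence b_7 = 2·((-8 + 49*pi**2)/(343*pi**3)) = 2*(-8 + 49*pi**2)/(343*pi**3).

2*(-8 + 49*pi**2)/(343*pi**3)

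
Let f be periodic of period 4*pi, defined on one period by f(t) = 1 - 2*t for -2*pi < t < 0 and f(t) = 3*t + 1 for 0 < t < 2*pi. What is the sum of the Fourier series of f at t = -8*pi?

t = -8*pi differs from t = 0 by -2 full period(s), and the series is 4*pi-periodic.
f is continuous at t = 0 with value 1, so the series converges to 1 there.

1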